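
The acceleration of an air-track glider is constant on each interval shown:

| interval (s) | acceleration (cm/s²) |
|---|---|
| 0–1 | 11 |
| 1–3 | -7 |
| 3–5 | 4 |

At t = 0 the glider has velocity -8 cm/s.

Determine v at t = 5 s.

-3 cm/s

Δv equals the area under the a-t graph; then v = v₀ + Δv.
0–1 s: 11 × 1 = 11 cm/s
1–3 s: -7 × 2 = -14 cm/s
3–5 s: 4 × 2 = 8 cm/s
Δv = 5 cm/s, so v(5) = -8 + (5) = -3 cm/s.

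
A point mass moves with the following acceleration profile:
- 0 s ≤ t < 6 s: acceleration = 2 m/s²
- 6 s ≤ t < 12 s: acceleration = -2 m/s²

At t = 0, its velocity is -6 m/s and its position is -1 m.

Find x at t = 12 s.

On each constant-a segment, Δv = aΔt and Δx = v₀Δt + ½aΔt²; chain segment to segment.
0–6 s: v starts -6 m/s; Δx = -6·6 + ½·2·6² = 0 m; v ends 6 m/s.
6–12 s: v starts 6 m/s; Δx = 6·6 + ½·-2·6² = 0 m; v ends -6 m/s.
x(12) = -1 + Σ Δx = -1 m.

-1 m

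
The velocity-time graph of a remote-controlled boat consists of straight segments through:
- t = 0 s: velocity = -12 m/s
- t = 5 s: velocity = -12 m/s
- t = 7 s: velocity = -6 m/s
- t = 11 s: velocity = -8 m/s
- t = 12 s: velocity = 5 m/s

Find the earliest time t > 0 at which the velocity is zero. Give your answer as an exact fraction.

v changes sign on 11–12 s (from -8 to 5); the graph is linear there, so v = 0 at t = 11 + (8)·(12 − 11)/(5 − -8) = 151/13 s.

t = 151/13 s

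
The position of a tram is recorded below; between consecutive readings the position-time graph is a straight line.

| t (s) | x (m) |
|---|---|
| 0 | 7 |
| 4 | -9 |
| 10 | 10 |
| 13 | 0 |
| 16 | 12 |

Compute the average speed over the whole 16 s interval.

3.5625 m/s

Average speed = (total path length)/(elapsed time); on a piecewise-linear x-t graph the path length is Σ|Δx|.
0–4 s: |Δx| = |-9 − 7| = 16 m
4–10 s: |Δx| = |10 − -9| = 19 m
10–13 s: |Δx| = |0 − 10| = 10 m
13–16 s: |Δx| = |12 − 0| = 12 m
Total path = 57 m; average speed = 57/16 = 3.5625 m/s.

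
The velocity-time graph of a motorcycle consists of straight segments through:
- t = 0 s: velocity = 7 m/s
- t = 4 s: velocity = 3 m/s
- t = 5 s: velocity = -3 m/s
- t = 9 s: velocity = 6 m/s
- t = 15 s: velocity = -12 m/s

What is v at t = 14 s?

On 9–15 s the graph is linear from 6 to -12 m/s: v(14) = 6 + (-12 − 6)·(14 − 9)/(15 − 9) = -9 m/s.

-9 m/s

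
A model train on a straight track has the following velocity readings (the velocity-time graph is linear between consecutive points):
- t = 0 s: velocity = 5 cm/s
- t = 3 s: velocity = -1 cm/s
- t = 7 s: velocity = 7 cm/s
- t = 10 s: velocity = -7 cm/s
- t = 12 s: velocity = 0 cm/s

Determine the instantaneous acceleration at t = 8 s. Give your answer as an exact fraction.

-14/3 cm/s²

Acceleration is the slope of the v-t graph on 7–10 s: (-7 − 7)/(10 − 7) = -14/3 cm/s².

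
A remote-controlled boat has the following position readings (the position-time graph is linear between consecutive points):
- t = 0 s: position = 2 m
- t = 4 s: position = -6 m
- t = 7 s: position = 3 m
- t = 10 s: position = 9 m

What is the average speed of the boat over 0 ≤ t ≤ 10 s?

Average speed = (total path length)/(elapsed time); on a piecewise-linear x-t graph the path length is Σ|Δx|.
0–4 s: |Δx| = |-6 − 2| = 8 m
4–7 s: |Δx| = |3 − -6| = 9 m
7–10 s: |Δx| = |9 − 3| = 6 m
Total path = 23 m; average speed = 23/10 = 2.3 m/s.

2.3 m/s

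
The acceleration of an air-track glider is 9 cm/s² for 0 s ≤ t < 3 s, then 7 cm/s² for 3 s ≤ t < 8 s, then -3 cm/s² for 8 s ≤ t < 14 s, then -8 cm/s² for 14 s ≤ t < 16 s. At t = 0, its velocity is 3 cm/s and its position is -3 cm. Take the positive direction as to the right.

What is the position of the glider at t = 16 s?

698 cm

On each constant-a segment, Δv = aΔt and Δx = v₀Δt + ½aΔt²; chain segment to segment.
0–3 s: v starts 3 cm/s; Δx = 3·3 + ½·9·3² = 49.5 cm; v ends 30 cm/s.
3–8 s: v starts 30 cm/s; Δx = 30·5 + ½·7·5² = 237.5 cm; v ends 65 cm/s.
8–14 s: v starts 65 cm/s; Δx = 65·6 + ½·-3·6² = 336 cm; v ends 47 cm/s.
14–16 s: v starts 47 cm/s; Δx = 47·2 + ½·-8·2² = 78 cm; v ends 31 cm/s.
x(16) = -3 + Σ Δx = 698 cm.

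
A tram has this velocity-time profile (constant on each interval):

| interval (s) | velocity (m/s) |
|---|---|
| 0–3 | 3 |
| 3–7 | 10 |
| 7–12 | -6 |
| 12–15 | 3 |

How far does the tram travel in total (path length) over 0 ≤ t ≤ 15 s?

Distance (not displacement) is the total path length: add the absolute areas under v-t.
0–3 s: |3| × 3 = 9 m
3–7 s: |10| × 4 = 40 m
7–12 s: |-6| × 5 = 30 m
12–15 s: |3| × 3 = 9 m
Total distance = 88 m

88 m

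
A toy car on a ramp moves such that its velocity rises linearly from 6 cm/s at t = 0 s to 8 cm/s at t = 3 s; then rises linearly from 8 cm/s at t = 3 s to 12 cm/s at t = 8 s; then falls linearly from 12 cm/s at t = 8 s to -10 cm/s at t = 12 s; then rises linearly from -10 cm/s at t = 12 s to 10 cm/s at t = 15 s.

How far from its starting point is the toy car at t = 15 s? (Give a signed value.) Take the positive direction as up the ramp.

75 cm

Displacement is the signed area under the v-t curve.
0–3 s: ½(6 + 8)(3) = 21 cm
3–8 s: ½(8 + 12)(5) = 50 cm
8–12 s: ½(12 + -10)(4) = 4 cm
12–15 s: ½(-10 + 10)(3) = 0 cm
Net displacement = 75 cm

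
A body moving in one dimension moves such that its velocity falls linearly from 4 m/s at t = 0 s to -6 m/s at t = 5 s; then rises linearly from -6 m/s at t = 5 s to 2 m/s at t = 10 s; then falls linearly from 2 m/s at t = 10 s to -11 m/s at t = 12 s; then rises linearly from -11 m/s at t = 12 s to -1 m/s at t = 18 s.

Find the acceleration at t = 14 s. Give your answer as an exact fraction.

5/3 m/s²

Acceleration is the slope of the v-t graph on 12–18 s: (-1 − -11)/(18 − 12) = 5/3 m/s².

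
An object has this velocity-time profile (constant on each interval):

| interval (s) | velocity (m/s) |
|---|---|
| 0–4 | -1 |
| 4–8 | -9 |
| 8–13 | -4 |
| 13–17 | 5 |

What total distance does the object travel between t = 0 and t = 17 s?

Distance (not displacement) is the total path length: add the absolute areas under v-t.
0–4 s: |-1| × 4 = 4 m
4–8 s: |-9| × 4 = 36 m
8–13 s: |-4| × 5 = 20 m
13–17 s: |5| × 4 = 20 m
Total distance = 80 m

80 m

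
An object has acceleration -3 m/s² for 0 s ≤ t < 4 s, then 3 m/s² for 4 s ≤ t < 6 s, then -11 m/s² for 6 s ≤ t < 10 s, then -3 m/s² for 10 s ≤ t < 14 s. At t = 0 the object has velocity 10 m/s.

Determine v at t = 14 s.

-52 m/s

Δv equals the area under the a-t graph; then v = v₀ + Δv.
0–4 s: -3 × 4 = -12 m/s
4–6 s: 3 × 2 = 6 m/s
6–10 s: -11 × 4 = -44 m/s
10–14 s: -3 × 4 = -12 m/s
Δv = -62 m/s, so v(14) = 10 + (-62) = -52 m/s.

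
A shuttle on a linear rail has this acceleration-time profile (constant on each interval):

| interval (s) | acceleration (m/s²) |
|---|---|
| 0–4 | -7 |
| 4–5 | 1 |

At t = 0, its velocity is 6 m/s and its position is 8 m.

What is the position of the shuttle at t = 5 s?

-45.5 m

On each constant-a segment, Δv = aΔt and Δx = v₀Δt + ½aΔt²; chain segment to segment.
0–4 s: v starts 6 m/s; Δx = 6·4 + ½·-7·4² = -32 m; v ends -22 m/s.
4–5 s: v starts -22 m/s; Δx = -22·1 + ½·1·1² = -21.5 m; v ends -21 m/s.
x(5) = 8 + Σ Δx = -45.5 m.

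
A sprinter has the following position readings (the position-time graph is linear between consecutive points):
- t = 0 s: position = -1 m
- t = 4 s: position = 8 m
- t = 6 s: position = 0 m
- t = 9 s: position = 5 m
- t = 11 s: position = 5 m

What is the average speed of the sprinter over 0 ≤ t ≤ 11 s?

Average speed = (total path length)/(elapsed time); on a piecewise-linear x-t graph the path length is Σ|Δx|.
0–4 s: |Δx| = |8 − -1| = 9 m
4–6 s: |Δx| = |0 − 8| = 8 m
6–9 s: |Δx| = |5 − 0| = 5 m
9–11 s: |Δx| = |5 − 5| = 0 m
Total path = 22 m; average speed = 22/11 = 2 m/s.

2 m/s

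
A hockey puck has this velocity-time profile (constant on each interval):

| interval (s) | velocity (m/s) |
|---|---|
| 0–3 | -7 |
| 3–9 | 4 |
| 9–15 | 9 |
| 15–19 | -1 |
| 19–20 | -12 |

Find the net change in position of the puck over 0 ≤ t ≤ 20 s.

Displacement is the signed area under the v-t curve.
0–3 s: -7 × 3 = -21 m
3–9 s: 4 × 6 = 24 m
9–15 s: 9 × 6 = 54 m
15–19 s: -1 × 4 = -4 m
19–20 s: -12 × 1 = -12 m
Net displacement = 41 m

41 m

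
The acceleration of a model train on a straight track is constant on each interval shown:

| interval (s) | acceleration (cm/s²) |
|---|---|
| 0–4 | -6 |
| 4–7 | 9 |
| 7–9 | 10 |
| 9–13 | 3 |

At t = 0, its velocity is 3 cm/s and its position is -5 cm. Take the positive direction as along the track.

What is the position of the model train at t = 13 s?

96.5 cm

On each constant-a segment, Δv = aΔt and Δx = v₀Δt + ½aΔt²; chain segment to segment.
0–4 s: v starts 3 cm/s; Δx = 3·4 + ½·-6·4² = -36 cm; v ends -21 cm/s.
4–7 s: v starts -21 cm/s; Δx = -21·3 + ½·9·3² = -22.5 cm; v ends 6 cm/s.
7–9 s: v starts 6 cm/s; Δx = 6·2 + ½·10·2² = 32 cm; v ends 26 cm/s.
9–13 s: v starts 26 cm/s; Δx = 26·4 + ½·3·4² = 128 cm; v ends 38 cm/s.
x(13) = -5 + Σ Δx = 96.5 cm.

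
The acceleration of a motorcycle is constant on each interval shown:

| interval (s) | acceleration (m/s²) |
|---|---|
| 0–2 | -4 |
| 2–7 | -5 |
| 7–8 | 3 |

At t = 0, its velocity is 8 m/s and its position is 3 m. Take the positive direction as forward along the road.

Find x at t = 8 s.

On each constant-a segment, Δv = aΔt and Δx = v₀Δt + ½aΔt²; chain segment to segment.
0–2 s: v starts 8 m/s; Δx = 8·2 + ½·-4·2² = 8 m; v ends 0 m/s.
2–7 s: v starts 0 m/s; Δx = 0·5 + ½·-5·5² = -62.5 m; v ends -25 m/s.
7–8 s: v starts -25 m/s; Δx = -25·1 + ½·3·1² = -23.5 m; v ends -22 m/s.
x(8) = 3 + Σ Δx = -75 m.

-75 m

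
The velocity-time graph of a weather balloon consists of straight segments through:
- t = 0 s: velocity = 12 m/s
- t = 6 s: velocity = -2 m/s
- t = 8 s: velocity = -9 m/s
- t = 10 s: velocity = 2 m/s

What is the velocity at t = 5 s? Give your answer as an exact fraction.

1/3 m/s

On 0–6 s the graph is linear from 12 to -2 m/s: v(5) = 12 + (-2 − 12)·(5 − 0)/(6 − 0) = 1/3 m/s.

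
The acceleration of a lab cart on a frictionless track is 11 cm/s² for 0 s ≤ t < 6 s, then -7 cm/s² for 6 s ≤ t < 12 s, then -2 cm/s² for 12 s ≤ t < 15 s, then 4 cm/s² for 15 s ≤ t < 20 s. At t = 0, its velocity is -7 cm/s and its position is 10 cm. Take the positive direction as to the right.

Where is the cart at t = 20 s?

On each constant-a segment, Δv = aΔt and Δx = v₀Δt + ½aΔt²; chain segment to segment.
0–6 s: v starts -7 cm/s; Δx = -7·6 + ½·11·6² = 156 cm; v ends 59 cm/s.
6–12 s: v starts 59 cm/s; Δx = 59·6 + ½·-7·6² = 228 cm; v ends 17 cm/s.
12–15 s: v starts 17 cm/s; Δx = 17·3 + ½·-2·3² = 42 cm; v ends 11 cm/s.
15–20 s: v starts 11 cm/s; Δx = 11·5 + ½·4·5² = 105 cm; v ends 31 cm/s.
x(20) = 10 + Σ Δx = 541 cm.

541 cm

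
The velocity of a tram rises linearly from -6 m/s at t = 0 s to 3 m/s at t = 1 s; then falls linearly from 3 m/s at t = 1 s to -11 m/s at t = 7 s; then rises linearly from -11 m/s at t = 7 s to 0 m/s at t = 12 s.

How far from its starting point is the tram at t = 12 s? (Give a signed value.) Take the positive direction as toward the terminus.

-53 m

Net displacement equals the area under the velocity-time graph (areas below the axis count negative).
0–1 s: ½(-6 + 3)(1) = -1.5 m
1–7 s: ½(3 + -11)(6) = -24 m
7–12 s: ½(-11 + 0)(5) = -27.5 m
Net displacement = -53 m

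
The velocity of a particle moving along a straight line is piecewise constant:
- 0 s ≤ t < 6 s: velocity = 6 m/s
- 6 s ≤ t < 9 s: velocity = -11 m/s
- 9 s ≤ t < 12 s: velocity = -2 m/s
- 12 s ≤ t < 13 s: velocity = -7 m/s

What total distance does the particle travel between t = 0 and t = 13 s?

Distance (not displacement) is the total path length: add the absolute areas under v-t.
0–6 s: |6| × 6 = 36 m
6–9 s: |-11| × 3 = 33 m
9–12 s: |-2| × 3 = 6 m
12–13 s: |-7| × 1 = 7 m
Total distance = 82 m

82 m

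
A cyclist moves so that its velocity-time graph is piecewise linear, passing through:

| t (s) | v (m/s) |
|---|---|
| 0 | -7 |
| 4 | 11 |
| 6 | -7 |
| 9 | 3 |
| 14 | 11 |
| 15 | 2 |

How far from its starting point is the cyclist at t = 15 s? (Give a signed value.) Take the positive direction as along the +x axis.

Displacement is the signed area under the v-t curve.
0–4 s: ½(-7 + 11)(4) = 8 m
4–6 s: ½(11 + -7)(2) = 4 m
6–9 s: ½(-7 + 3)(3) = -6 m
9–14 s: ½(3 + 11)(5) = 35 m
14–15 s: ½(11 + 2)(1) = 6.5 m
Net displacement = 47.5 m

47.5 m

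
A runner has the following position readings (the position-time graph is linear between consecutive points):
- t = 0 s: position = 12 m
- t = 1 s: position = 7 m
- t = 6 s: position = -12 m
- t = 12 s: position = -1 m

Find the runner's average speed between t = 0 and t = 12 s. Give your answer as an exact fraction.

Average speed = (total path length)/(elapsed time); on a piecewise-linear x-t graph the path length is Σ|Δx|.
0–1 s: |Δx| = |7 − 12| = 5 m
1–6 s: |Δx| = |-12 − 7| = 19 m
6–12 s: |Δx| = |-1 − -12| = 11 m
Total path = 35 m; average speed = 35/12 = 35/12 m/s.

35/12 m/s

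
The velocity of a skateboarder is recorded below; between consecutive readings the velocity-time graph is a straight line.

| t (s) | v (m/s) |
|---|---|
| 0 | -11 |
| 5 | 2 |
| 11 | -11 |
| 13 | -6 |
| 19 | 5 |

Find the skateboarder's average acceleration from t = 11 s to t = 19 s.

Average acceleration = Δv/Δt = (5 − -11)/(19 − 11) = 2 m/s².

2 m/s²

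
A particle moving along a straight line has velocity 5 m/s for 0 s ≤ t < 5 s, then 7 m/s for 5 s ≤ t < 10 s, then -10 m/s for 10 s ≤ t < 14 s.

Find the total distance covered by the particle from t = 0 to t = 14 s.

Total distance travelled is ∫|v| dt — sum the magnitudes of each area piece.
0–5 s: |5| × 5 = 25 m
5–10 s: |7| × 5 = 35 m
10–14 s: |-10| × 4 = 40 m
Total distance = 100 m

100 m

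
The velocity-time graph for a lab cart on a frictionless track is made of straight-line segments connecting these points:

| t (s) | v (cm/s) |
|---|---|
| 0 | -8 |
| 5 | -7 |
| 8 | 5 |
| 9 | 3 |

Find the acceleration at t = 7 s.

Acceleration is the slope of the v-t graph on 5–8 s: (5 − -7)/(8 − 5) = 4 cm/s².

4 cm/s²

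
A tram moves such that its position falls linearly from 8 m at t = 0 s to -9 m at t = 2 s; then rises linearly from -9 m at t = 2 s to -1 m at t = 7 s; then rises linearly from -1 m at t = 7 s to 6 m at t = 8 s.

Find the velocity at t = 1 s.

Velocity is the slope of the x-t graph on 0–2 s: (-9 − 8)/(2 − 0) = -8.5 m/s.

-8.5 m/s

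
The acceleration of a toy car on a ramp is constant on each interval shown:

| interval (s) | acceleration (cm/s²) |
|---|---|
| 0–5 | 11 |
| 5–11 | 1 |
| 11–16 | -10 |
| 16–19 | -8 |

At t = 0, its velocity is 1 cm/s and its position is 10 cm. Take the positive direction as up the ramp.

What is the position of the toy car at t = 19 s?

On each constant-a segment, Δv = aΔt and Δx = v₀Δt + ½aΔt²; chain segment to segment.
0–5 s: v starts 1 cm/s; Δx = 1·5 + ½·11·5² = 142.5 cm; v ends 56 cm/s.
5–11 s: v starts 56 cm/s; Δx = 56·6 + ½·1·6² = 354 cm; v ends 62 cm/s.
11–16 s: v starts 62 cm/s; Δx = 62·5 + ½·-10·5² = 185 cm; v ends 12 cm/s.
16–19 s: v starts 12 cm/s; Δx = 12·3 + ½·-8·3² = 0 cm; v ends -12 cm/s.
x(19) = 10 + Σ Δx = 691.5 cm.

691.5 cm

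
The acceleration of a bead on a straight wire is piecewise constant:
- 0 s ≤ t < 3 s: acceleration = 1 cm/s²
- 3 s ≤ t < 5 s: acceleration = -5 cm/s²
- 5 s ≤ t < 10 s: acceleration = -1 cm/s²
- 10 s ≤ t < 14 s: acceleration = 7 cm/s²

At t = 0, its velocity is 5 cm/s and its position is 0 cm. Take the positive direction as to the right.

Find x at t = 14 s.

On each constant-a segment, Δv = aΔt and Δx = v₀Δt + ½aΔt²; chain segment to segment.
0–3 s: v starts 5 cm/s; Δx = 5·3 + ½·1·3² = 19.5 cm; v ends 8 cm/s.
3–5 s: v starts 8 cm/s; Δx = 8·2 + ½·-5·2² = 6 cm; v ends -2 cm/s.
5–10 s: v starts -2 cm/s; Δx = -2·5 + ½·-1·5² = -22.5 cm; v ends -7 cm/s.
10–14 s: v starts -7 cm/s; Δx = -7·4 + ½·7·4² = 28 cm; v ends 21 cm/s.
x(14) = 0 + Σ Δx = 31 cm.

31 cm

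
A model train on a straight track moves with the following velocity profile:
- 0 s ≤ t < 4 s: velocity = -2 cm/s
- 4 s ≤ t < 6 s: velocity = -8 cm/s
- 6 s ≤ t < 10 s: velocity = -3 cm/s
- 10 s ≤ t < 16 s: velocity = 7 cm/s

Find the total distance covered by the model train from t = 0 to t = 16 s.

78 cm

Total distance travelled is ∫|v| dt — sum the magnitudes of each area piece.
0–4 s: |-2| × 4 = 8 cm
4–6 s: |-8| × 2 = 16 cm
6–10 s: |-3| × 4 = 12 cm
10–16 s: |7| × 6 = 42 cm
Total distance = 78 cm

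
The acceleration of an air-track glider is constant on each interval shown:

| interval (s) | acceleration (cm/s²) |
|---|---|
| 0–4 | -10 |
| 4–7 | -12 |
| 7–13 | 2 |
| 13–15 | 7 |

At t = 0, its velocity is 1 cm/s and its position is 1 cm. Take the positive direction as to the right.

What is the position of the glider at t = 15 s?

On each constant-a segment, Δv = aΔt and Δx = v₀Δt + ½aΔt²; chain segment to segment.
0–4 s: v starts 1 cm/s; Δx = 1·4 + ½·-10·4² = -76 cm; v ends -39 cm/s.
4–7 s: v starts -39 cm/s; Δx = -39·3 + ½·-12·3² = -171 cm; v ends -75 cm/s.
7–13 s: v starts -75 cm/s; Δx = -75·6 + ½·2·6² = -414 cm; v ends -63 cm/s.
13–15 s: v starts -63 cm/s; Δx = -63·2 + ½·7·2² = -112 cm; v ends -49 cm/s.
x(15) = 1 + Σ Δx = -772 cm.

-772 cm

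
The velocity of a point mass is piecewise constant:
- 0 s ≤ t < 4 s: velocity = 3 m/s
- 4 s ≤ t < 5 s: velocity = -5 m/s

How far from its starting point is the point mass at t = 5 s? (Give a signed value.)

7 m

Displacement is the signed area under the v-t curve.
0–4 s: 3 × 4 = 12 m
4–5 s: -5 × 1 = -5 m
Net displacement = 7 m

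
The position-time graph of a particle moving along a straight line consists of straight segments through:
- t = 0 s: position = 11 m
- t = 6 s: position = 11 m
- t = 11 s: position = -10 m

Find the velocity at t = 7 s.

Velocity is the slope of the x-t graph on 6–11 s: (-10 − 11)/(11 − 6) = -4.2 m/s.

-4.2 m/s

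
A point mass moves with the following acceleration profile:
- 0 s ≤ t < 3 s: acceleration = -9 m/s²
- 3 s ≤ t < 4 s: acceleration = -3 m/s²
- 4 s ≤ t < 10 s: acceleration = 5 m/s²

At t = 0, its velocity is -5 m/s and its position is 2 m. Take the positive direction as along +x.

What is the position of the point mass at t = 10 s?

On each constant-a segment, Δv = aΔt and Δx = v₀Δt + ½aΔt²; chain segment to segment.
0–3 s: v starts -5 m/s; Δx = -5·3 + ½·-9·3² = -55.5 m; v ends -32 m/s.
3–4 s: v starts -32 m/s; Δx = -32·1 + ½·-3·1² = -33.5 m; v ends -35 m/s.
4–10 s: v starts -35 m/s; Δx = -35·6 + ½·5·6² = -120 m; v ends -5 m/s.
x(10) = 2 + Σ Δx = -207 m.

-207 m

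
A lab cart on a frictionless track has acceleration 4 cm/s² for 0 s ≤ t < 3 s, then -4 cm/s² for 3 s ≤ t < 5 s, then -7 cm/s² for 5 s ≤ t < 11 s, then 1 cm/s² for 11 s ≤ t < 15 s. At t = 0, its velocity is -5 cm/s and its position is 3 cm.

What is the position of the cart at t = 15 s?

-284 cm

On each constant-a segment, Δv = aΔt and Δx = v₀Δt + ½aΔt²; chain segment to segment.
0–3 s: v starts -5 cm/s; Δx = -5·3 + ½·4·3² = 3 cm; v ends 7 cm/s.
3–5 s: v starts 7 cm/s; Δx = 7·2 + ½·-4·2² = 6 cm; v ends -1 cm/s.
5–11 s: v starts -1 cm/s; Δx = -1·6 + ½·-7·6² = -132 cm; v ends -43 cm/s.
11–15 s: v starts -43 cm/s; Δx = -43·4 + ½·1·4² = -164 cm; v ends -39 cm/s.
x(15) = 3 + Σ Δx = -284 cm.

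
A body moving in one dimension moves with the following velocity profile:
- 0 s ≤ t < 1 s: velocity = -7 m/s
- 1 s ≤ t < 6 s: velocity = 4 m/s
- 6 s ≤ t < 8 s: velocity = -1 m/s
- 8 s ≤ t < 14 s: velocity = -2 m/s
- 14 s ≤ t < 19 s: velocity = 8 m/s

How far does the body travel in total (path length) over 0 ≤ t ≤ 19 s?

Distance (not displacement) is the total path length: add the absolute areas under v-t.
0–1 s: |-7| × 1 = 7 m
1–6 s: |4| × 5 = 20 m
6–8 s: |-1| × 2 = 2 m
8–14 s: |-2| × 6 = 12 m
14–19 s: |8| × 5 = 40 m
Total distance = 81 m

81 m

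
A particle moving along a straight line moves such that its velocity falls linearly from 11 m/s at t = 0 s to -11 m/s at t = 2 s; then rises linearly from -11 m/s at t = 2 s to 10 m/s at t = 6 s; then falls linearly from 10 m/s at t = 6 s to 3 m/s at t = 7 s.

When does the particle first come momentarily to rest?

v changes sign on 0–2 s (from 11 to -11); the graph is linear there, so v = 0 at t = 0 + (-11)·(2 − 0)/(-11 − 11) = 1 s.

t = 1 s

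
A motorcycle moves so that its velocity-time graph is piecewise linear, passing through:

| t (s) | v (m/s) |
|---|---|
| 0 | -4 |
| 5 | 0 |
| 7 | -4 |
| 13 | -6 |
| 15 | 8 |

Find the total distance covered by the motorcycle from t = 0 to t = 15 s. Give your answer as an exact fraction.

358/7 m

Distance (not displacement) is the total path length: add the absolute areas under v-t.
0–5 s: |½(-4 + 0)(5)| = 10 m
5–7 s: |½(0 + -4)(2)| = 4 m
7–13 s: |½(-4 + -6)(6)| = 30 m
13–15 s: v = 0 at t = 97/7 s; triangle areas 18/7 + 32/7 = 50/7 m
Total distance = 358/7 m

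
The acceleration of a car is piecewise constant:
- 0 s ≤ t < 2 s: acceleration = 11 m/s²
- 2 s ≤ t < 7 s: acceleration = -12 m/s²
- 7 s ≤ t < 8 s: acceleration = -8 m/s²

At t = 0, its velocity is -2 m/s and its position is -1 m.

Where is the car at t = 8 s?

-77 m

On each constant-a segment, Δv = aΔt and Δx = v₀Δt + ½aΔt²; chain segment to segment.
0–2 s: v starts -2 m/s; Δx = -2·2 + ½·11·2² = 18 m; v ends 20 m/s.
2–7 s: v starts 20 m/s; Δx = 20·5 + ½·-12·5² = -50 m; v ends -40 m/s.
7–8 s: v starts -40 m/s; Δx = -40·1 + ½·-8·1² = -44 m; v ends -48 m/s.
x(8) = -1 + Σ Δx = -77 m.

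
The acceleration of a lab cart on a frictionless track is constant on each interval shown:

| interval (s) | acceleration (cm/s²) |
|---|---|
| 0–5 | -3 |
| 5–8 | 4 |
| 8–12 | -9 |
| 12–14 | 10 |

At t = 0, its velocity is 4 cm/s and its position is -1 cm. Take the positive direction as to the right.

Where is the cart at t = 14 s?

-151.5 cm

On each constant-a segment, Δv = aΔt and Δx = v₀Δt + ½aΔt²; chain segment to segment.
0–5 s: v starts 4 cm/s; Δx = 4·5 + ½·-3·5² = -17.5 cm; v ends -11 cm/s.
5–8 s: v starts -11 cm/s; Δx = -11·3 + ½·4·3² = -15 cm; v ends 1 cm/s.
8–12 s: v starts 1 cm/s; Δx = 1·4 + ½·-9·4² = -68 cm; v ends -35 cm/s.
12–14 s: v starts -35 cm/s; Δx = -35·2 + ½·10·2² = -50 cm; v ends -15 cm/s.
x(14) = -1 + Σ Δx = -151.5 cm.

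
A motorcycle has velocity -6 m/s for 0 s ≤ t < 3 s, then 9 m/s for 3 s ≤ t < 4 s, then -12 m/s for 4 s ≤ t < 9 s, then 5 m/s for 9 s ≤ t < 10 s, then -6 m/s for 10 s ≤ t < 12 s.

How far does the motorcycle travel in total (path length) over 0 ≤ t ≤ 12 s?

104 m

Total distance travelled is ∫|v| dt — sum the magnitudes of each area piece.
0–3 s: |-6| × 3 = 18 m
3–4 s: |9| × 1 = 9 m
4–9 s: |-12| × 5 = 60 m
9–10 s: |5| × 1 = 5 m
10–12 s: |-6| × 2 = 12 m
Total distance = 104 m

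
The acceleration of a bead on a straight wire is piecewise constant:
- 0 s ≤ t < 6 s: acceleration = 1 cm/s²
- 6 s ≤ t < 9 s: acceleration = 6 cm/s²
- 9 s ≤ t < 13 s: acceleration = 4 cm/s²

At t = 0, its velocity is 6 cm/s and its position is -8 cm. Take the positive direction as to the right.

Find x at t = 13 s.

261 cm

On each constant-a segment, Δv = aΔt and Δx = v₀Δt + ½aΔt²; chain segment to segment.
0–6 s: v starts 6 cm/s; Δx = 6·6 + ½·1·6² = 54 cm; v ends 12 cm/s.
6–9 s: v starts 12 cm/s; Δx = 12·3 + ½·6·3² = 63 cm; v ends 30 cm/s.
9–13 s: v starts 30 cm/s; Δx = 30·4 + ½·4·4² = 152 cm; v ends 46 cm/s.
x(13) = -8 + Σ Δx = 261 cm.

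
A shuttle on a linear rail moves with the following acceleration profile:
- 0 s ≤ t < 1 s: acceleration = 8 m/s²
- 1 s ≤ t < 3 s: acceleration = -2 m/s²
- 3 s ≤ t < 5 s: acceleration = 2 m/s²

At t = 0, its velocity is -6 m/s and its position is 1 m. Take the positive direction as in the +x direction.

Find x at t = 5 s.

-1 m

On each constant-a segment, Δv = aΔt and Δx = v₀Δt + ½aΔt²; chain segment to segment.
0–1 s: v starts -6 m/s; Δx = -6·1 + ½·8·1² = -2 m; v ends 2 m/s.
1–3 s: v starts 2 m/s; Δx = 2·2 + ½·-2·2² = 0 m; v ends -2 m/s.
3–5 s: v starts -2 m/s; Δx = -2·2 + ½·2·2² = 0 m; v ends 2 m/s.
x(5) = 1 + Σ Δx = -1 m.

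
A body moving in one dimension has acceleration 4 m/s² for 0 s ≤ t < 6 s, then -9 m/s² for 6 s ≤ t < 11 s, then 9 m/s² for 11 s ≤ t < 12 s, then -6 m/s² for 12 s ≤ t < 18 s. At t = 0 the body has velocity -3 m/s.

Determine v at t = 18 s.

Δv equals the area under the a-t graph; then v = v₀ + Δv.
0–6 s: 4 × 6 = 24 m/s
6–11 s: -9 × 5 = -45 m/s
11–12 s: 9 × 1 = 9 m/s
12–18 s: -6 × 6 = -36 m/s
Δv = -48 m/s, so v(18) = -3 + (-48) = -51 m/s.

-51 m/s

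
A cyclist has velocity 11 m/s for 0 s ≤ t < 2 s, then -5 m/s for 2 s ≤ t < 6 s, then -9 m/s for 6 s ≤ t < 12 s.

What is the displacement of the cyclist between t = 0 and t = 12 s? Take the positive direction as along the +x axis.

-52 m

Displacement is the signed area under the v-t curve.
0–2 s: 11 × 2 = 22 m
2–6 s: -5 × 4 = -20 m
6–12 s: -9 × 6 = -54 m
Net displacement = -52 m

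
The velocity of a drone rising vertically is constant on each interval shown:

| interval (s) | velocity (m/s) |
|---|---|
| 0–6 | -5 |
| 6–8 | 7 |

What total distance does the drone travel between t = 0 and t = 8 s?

Distance (not displacement) is the total path length: add the absolute areas under v-t.
0–6 s: |-5| × 6 = 30 m
6–8 s: |7| × 2 = 14 m
Total distance = 44 m

44 m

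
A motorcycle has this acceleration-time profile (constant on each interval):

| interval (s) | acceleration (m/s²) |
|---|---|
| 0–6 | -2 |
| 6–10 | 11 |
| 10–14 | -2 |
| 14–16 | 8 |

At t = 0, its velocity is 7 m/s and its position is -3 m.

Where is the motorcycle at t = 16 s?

On each constant-a segment, Δv = aΔt and Δx = v₀Δt + ½aΔt²; chain segment to segment.
0–6 s: v starts 7 m/s; Δx = 7·6 + ½·-2·6² = 6 m; v ends -5 m/s.
6–10 s: v starts -5 m/s; Δx = -5·4 + ½·11·4² = 68 m; v ends 39 m/s.
10–14 s: v starts 39 m/s; Δx = 39·4 + ½·-2·4² = 140 m; v ends 31 m/s.
14–16 s: v starts 31 m/s; Δx = 31·2 + ½·8·2² = 78 m; v ends 47 m/s.
x(16) = -3 + Σ Δx = 289 m.

289 m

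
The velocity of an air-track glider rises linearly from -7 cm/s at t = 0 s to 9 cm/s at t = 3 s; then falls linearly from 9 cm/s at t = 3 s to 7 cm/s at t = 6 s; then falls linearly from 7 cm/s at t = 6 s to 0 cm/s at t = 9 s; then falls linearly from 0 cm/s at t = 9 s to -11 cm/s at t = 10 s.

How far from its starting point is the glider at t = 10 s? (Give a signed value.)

Net displacement equals the area under the velocity-time graph (areas below the axis count negative).
0–3 s: ½(-7 + 9)(3) = 3 cm
3–6 s: ½(9 + 7)(3) = 24 cm
6–9 s: ½(7 + 0)(3) = 10.5 cm
9–10 s: ½(0 + -11)(1) = -5.5 cm
Net displacement = 32 cm

32 cm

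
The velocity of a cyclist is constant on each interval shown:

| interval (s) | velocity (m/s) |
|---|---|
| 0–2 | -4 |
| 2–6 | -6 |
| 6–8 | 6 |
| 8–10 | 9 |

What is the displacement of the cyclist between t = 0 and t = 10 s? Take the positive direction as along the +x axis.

-2 m

Displacement is the signed area under the v-t curve.
0–2 s: -4 × 2 = -8 m
2–6 s: -6 × 4 = -24 m
6–8 s: 6 × 2 = 12 m
8–10 s: 9 × 2 = 18 m
Net displacement = -2 m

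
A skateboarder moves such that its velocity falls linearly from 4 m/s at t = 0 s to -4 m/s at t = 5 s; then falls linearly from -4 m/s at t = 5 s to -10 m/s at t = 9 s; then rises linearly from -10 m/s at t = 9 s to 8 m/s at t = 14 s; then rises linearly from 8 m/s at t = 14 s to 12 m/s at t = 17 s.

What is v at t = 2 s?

On 0–5 s the graph is linear from 4 to -4 m/s: v(2) = 4 + (-4 − 4)·(2 − 0)/(5 − 0) = 0.8 m/s.

0.8 m/s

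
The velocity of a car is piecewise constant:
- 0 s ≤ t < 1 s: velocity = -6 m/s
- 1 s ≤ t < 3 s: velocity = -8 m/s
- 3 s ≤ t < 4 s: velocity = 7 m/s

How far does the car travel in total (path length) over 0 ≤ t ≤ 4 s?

29 m

Distance (not displacement) is the total path length: add the absolute areas under v-t.
0–1 s: |-6| × 1 = 6 m
1–3 s: |-8| × 2 = 16 m
3–4 s: |7| × 1 = 7 m
Total distance = 29 m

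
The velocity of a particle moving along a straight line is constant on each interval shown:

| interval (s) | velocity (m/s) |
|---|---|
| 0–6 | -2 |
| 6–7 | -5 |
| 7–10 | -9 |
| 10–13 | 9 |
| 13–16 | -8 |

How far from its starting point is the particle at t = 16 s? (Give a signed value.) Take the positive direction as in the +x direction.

Net displacement equals the area under the velocity-time graph (areas below the axis count negative).
0–6 s: -2 × 6 = -12 m
6–7 s: -5 × 1 = -5 m
7–10 s: -9 × 3 = -27 m
10–13 s: 9 × 3 = 27 m
13–16 s: -8 × 3 = -24 m
Net displacement = -41 m

-41 m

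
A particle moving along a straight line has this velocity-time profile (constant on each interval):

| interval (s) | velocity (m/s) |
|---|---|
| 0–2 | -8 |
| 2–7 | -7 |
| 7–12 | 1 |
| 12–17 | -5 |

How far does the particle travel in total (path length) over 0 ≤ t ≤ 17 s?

Distance (not displacement) is the total path length: add the absolute areas under v-t.
0–2 s: |-8| × 2 = 16 m
2–7 s: |-7| × 5 = 35 m
7–12 s: |1| × 5 = 5 m
12–17 s: |-5| × 5 = 25 m
Total distance = 81 m

81 m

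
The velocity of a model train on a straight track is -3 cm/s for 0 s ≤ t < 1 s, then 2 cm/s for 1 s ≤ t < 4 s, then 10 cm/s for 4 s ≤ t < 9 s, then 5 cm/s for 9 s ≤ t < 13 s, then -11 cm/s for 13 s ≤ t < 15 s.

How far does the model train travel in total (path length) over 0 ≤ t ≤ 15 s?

Distance (not displacement) is the total path length: add the absolute areas under v-t.
0–1 s: |-3| × 1 = 3 cm
1–4 s: |2| × 3 = 6 cm
4–9 s: |10| × 5 = 50 cm
9–13 s: |5| × 4 = 20 cm
13–15 s: |-11| × 2 = 22 cm
Total distance = 101 cm

101 cm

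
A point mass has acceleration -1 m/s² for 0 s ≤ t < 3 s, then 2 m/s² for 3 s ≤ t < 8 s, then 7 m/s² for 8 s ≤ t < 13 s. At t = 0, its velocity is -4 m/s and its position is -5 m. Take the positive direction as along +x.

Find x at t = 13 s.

71 m

On each constant-a segment, Δv = aΔt and Δx = v₀Δt + ½aΔt²; chain segment to segment.
0–3 s: v starts -4 m/s; Δx = -4·3 + ½·-1·3² = -16.5 m; v ends -7 m/s.
3–8 s: v starts -7 m/s; Δx = -7·5 + ½·2·5² = -10 m; v ends 3 m/s.
8–13 s: v starts 3 m/s; Δx = 3·5 + ½·7·5² = 102.5 m; v ends 38 m/s.
x(13) = -5 + Σ Δx = 71 m.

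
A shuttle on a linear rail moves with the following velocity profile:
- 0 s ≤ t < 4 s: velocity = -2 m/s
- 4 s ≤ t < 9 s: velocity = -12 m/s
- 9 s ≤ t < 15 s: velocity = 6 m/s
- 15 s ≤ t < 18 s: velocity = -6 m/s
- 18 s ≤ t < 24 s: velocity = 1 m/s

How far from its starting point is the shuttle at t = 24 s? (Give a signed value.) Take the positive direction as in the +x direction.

Net displacement equals the area under the velocity-time graph (areas below the axis count negative).
0–4 s: -2 × 4 = -8 m
4–9 s: -12 × 5 = -60 m
9–15 s: 6 × 6 = 36 m
15–18 s: -6 × 3 = -18 m
18–24 s: 1 × 6 = 6 m
Net displacement = -44 m

-44 m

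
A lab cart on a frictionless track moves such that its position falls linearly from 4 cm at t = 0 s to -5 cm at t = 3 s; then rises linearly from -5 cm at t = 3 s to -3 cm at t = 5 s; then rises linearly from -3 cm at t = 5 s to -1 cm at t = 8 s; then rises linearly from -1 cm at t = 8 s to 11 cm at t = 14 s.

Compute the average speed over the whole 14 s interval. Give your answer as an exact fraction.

Average speed = (total path length)/(elapsed time); on a piecewise-linear x-t graph the path length is Σ|Δx|.
0–3 s: |Δx| = |-5 − 4| = 9 cm
3–5 s: |Δx| = |-3 − -5| = 2 cm
5–8 s: |Δx| = |-1 − -3| = 2 cm
8–14 s: |Δx| = |11 − -1| = 12 cm
Total path = 25 cm; average speed = 25/14 = 25/14 cm/s.

25/14 cm/s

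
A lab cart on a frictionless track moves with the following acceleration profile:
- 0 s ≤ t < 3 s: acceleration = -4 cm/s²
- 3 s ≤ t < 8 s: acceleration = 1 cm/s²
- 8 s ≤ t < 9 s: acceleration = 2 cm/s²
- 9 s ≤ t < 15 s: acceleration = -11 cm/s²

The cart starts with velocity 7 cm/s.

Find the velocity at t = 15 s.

-64 cm/s

Δv equals the area under the a-t graph; then v = v₀ + Δv.
0–3 s: -4 × 3 = -12 cm/s
3–8 s: 1 × 5 = 5 cm/s
8–9 s: 2 × 1 = 2 cm/s
9–15 s: -11 × 6 = -66 cm/s
Δv = -71 cm/s, so v(15) = 7 + (-71) = -64 cm/s.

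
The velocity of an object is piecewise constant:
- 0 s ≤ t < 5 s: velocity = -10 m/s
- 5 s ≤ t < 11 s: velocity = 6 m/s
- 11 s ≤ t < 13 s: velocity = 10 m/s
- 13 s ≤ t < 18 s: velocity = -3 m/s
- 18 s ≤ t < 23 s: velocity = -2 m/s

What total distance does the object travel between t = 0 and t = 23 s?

Distance (not displacement) is the total path length: add the absolute areas under v-t.
0–5 s: |-10| × 5 = 50 m
5–11 s: |6| × 6 = 36 m
11–13 s: |10| × 2 = 20 m
13–18 s: |-3| × 5 = 15 m
18–23 s: |-2| × 5 = 10 m
Total distance = 131 m

131 m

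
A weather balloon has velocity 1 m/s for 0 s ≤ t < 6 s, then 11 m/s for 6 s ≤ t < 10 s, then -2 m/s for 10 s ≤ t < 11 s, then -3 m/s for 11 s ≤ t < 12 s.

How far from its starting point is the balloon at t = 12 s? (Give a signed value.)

Net displacement equals the area under the velocity-time graph (areas below the axis count negative).
0–6 s: 1 × 6 = 6 m
6–10 s: 11 × 4 = 44 m
10–11 s: -2 × 1 = -2 m
11–12 s: -3 × 1 = -3 m
Net displacement = 45 m

45 m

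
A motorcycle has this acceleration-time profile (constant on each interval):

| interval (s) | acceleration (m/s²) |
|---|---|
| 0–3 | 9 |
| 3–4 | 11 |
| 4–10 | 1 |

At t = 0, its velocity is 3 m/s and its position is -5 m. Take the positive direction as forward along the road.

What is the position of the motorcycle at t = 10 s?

344 m

On each constant-a segment, Δv = aΔt and Δx = v₀Δt + ½aΔt²; chain segment to segment.
0–3 s: v starts 3 m/s; Δx = 3·3 + ½·9·3² = 49.5 m; v ends 30 m/s.
3–4 s: v starts 30 m/s; Δx = 30·1 + ½·11·1² = 35.5 m; v ends 41 m/s.
4–10 s: v starts 41 m/s; Δx = 41·6 + ½·1·6² = 264 m; v ends 47 m/s.
x(10) = -5 + Σ Δx = 344 m.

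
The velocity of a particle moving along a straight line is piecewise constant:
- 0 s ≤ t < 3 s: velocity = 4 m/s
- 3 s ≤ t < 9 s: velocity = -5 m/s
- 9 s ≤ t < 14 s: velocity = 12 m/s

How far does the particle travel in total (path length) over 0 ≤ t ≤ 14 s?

102 m

Distance (not displacement) is the total path length: add the absolute areas under v-t.
0–3 s: |4| × 3 = 12 m
3–9 s: |-5| × 6 = 30 m
9–14 s: |12| × 5 = 60 m
Total distance = 102 m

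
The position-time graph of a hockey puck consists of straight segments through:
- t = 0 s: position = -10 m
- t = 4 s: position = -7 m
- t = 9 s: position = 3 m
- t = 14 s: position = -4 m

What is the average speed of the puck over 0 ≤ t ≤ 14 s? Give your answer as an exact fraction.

10/7 m/s

Average speed = (total path length)/(elapsed time); on a piecewise-linear x-t graph the path length is Σ|Δx|.
0–4 s: |Δx| = |-7 − -10| = 3 m
4–9 s: |Δx| = |3 − -7| = 10 m
9–14 s: |Δx| = |-4 − 3| = 7 m
Total path = 20 m; average speed = 20/14 = 10/7 m/s.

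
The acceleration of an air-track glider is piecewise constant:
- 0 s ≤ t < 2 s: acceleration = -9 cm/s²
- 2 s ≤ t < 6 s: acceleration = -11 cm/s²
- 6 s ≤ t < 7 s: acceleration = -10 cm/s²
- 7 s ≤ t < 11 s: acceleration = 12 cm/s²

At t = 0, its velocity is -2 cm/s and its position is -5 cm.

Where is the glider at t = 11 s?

On each constant-a segment, Δv = aΔt and Δx = v₀Δt + ½aΔt²; chain segment to segment.
0–2 s: v starts -2 cm/s; Δx = -2·2 + ½·-9·2² = -22 cm; v ends -20 cm/s.
2–6 s: v starts -20 cm/s; Δx = -20·4 + ½·-11·4² = -168 cm; v ends -64 cm/s.
6–7 s: v starts -64 cm/s; Δx = -64·1 + ½·-10·1² = -69 cm; v ends -74 cm/s.
7–11 s: v starts -74 cm/s; Δx = -74·4 + ½·12·4² = -200 cm; v ends -26 cm/s.
x(11) = -5 + Σ Δx = -464 cm.

-464 cm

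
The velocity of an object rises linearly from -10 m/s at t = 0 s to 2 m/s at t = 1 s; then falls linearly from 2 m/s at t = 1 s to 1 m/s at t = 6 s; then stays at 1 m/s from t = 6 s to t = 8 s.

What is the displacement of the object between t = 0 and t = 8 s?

5.5 m

Net displacement equals the area under the velocity-time graph (areas below the axis count negative).
0–1 s: ½(-10 + 2)(1) = -4 m
1–6 s: ½(2 + 1)(5) = 7.5 m
6–8 s: 1 × 2 = 2 m
Net displacement = 5.5 m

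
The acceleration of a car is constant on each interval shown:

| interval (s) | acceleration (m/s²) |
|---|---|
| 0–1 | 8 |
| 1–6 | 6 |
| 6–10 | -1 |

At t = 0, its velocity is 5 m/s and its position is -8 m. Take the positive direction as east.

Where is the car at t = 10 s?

305 m

On each constant-a segment, Δv = aΔt and Δx = v₀Δt + ½aΔt²; chain segment to segment.
0–1 s: v starts 5 m/s; Δx = 5·1 + ½·8·1² = 9 m; v ends 13 m/s.
1–6 s: v starts 13 m/s; Δx = 13·5 + ½·6·5² = 140 m; v ends 43 m/s.
6–10 s: v starts 43 m/s; Δx = 43·4 + ½·-1·4² = 164 m; v ends 39 m/s.
x(10) = -8 + Σ Δx = 305 m.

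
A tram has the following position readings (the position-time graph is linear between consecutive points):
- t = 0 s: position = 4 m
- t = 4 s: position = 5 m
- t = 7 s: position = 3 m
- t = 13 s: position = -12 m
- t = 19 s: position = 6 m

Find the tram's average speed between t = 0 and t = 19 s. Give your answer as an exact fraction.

36/19 m/s

Average speed = (total path length)/(elapsed time); on a piecewise-linear x-t graph the path length is Σ|Δx|.
0–4 s: |Δx| = |5 − 4| = 1 m
4–7 s: |Δx| = |3 − 5| = 2 m
7–13 s: |Δx| = |-12 − 3| = 15 m
13–19 s: |Δx| = |6 − -12| = 18 m
Total path = 36 m; average speed = 36/19 = 36/19 m/s.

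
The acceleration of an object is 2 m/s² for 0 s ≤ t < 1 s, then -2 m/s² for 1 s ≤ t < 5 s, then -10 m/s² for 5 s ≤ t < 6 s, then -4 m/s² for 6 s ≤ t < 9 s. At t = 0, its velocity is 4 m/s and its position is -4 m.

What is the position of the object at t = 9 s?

On each constant-a segment, Δv = aΔt and Δx = v₀Δt + ½aΔt²; chain segment to segment.
0–1 s: v starts 4 m/s; Δx = 4·1 + ½·2·1² = 5 m; v ends 6 m/s.
1–5 s: v starts 6 m/s; Δx = 6·4 + ½·-2·4² = 8 m; v ends -2 m/s.
5–6 s: v starts -2 m/s; Δx = -2·1 + ½·-10·1² = -7 m; v ends -12 m/s.
6–9 s: v starts -12 m/s; Δx = -12·3 + ½·-4·3² = -54 m; v ends -24 m/s.
x(9) = -4 + Σ Δx = -52 m.

-52 m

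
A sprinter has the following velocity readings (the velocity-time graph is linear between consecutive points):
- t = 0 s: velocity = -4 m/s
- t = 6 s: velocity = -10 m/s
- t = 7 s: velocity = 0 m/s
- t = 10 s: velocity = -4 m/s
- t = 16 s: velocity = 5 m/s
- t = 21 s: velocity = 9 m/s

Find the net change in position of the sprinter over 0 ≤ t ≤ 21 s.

-15 m

Displacement is the signed area under the v-t curve.
0–6 s: ½(-4 + -10)(6) = -42 m
6–7 s: ½(-10 + 0)(1) = -5 m
7–10 s: ½(0 + -4)(3) = -6 m
10–16 s: ½(-4 + 5)(6) = 3 m
16–21 s: ½(5 + 9)(5) = 35 m
Net displacement = -15 m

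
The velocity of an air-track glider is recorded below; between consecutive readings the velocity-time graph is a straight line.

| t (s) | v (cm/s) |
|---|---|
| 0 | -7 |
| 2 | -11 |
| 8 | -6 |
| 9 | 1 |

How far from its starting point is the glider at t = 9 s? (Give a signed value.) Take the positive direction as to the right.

-71.5 cm

Displacement is the signed area under the v-t curve.
0–2 s: ½(-7 + -11)(2) = -18 cm
2–8 s: ½(-11 + -6)(6) = -51 cm
8–9 s: ½(-6 + 1)(1) = -2.5 cm
Net displacement = -71.5 cm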